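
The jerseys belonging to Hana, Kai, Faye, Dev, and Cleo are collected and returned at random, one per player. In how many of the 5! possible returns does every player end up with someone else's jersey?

This is the derangement count D_5: permutations of 5 items with no fixed point.
By inclusion–exclusion this is Σ_{j=0}^{5} (−1)^j C(5,j)·(5−j)!.
Computing: 120 − 120 + 60 − 20 + 5 − 1 = 44.

44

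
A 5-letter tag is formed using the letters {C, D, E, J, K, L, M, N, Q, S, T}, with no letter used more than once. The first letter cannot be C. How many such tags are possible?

50400

The first letter has 11−1 = 10 choices (anything except C).
The remaining 4 letters are filled from the other 10 symbols without repetition: 10 × 9 × 8 × 7 = 5040.
Total: 10 × 5040 = 50400.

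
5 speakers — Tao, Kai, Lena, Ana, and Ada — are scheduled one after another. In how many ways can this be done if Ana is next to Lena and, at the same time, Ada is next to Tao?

Treat {Ana,Lena} as one block (2 orders) and {Ada,Tao} as another (2 orders).
That leaves 3 units to arrange: 2 × 2 × 3! = 4 × 6 = 24.

24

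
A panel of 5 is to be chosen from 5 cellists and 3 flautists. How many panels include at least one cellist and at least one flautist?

55

Unrestricted: C(8,5) = 56 ways to pick any 5 of the 8.
Selections missing a whole group: no cellists → C(3,5) = 0; no flautists → C(5,5) = 1.
Both groups omitted at once is impossible, so 56 − 1 = 55.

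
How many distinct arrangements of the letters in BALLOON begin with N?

Fix N in the first position and arrange the remaining 6 letters.
Those 6 letters have L appearing twice and O appearing twice, giving (6)!/(2!·2!) = 180.

180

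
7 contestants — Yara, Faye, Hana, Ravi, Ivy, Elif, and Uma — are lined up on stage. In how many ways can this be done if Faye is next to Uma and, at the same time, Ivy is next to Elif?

480

Treat {Faye,Uma} as one block (2 orders) and {Ivy,Elif} as another (2 orders).
That leaves 5 units to arrange: 2 × 2 × 5! = 4 × 120 = 480.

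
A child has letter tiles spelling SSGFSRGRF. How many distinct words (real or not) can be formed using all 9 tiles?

SSGFSRGRF has 9 letters with F appearing twice, G appearing twice, R appearing twice, and S appearing 3 times.
Dividing 9! = 362880 by 3!·2!·2!·2! = 48 for the repeated letters gives 7560.

7560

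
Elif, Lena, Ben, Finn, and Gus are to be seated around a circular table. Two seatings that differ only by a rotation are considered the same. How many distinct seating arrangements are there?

Seat Elif anywhere (absorbing the rotational symmetry), then permute the other 4: (4)! = 24.

24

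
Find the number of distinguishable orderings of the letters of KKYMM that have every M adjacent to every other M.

12

Treat the 2 copies of M as a single block. The multiset to arrange is then {MM, K, K, Y}, 4 items in all.
That gives (4)!/(2!) = 12 arrangements.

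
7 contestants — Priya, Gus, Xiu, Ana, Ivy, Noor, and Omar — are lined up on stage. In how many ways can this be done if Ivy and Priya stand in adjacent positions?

1440

Place the 5 others and the Ivy-Priya pair as 6 objects in a line; the pair has 2 internal arrangements.
So the count is 2·(6)! = 1440.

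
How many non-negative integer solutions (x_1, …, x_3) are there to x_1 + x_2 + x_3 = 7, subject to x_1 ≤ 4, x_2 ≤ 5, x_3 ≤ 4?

21

Ignoring the caps, the number of non-negative solutions to x_1+…+x_3 = 7 is C(9,2) = 36.
Subtract solutions that violate a single cap (substitute x_i' = x_i − (cap_i+1)): x_1 ≥ 5 gives C(4,2) = 6; x_2 ≥ 6 gives C(3,2) = 3; x_3 ≥ 5 gives C(4,2) = 6. Together 15.
No two caps can be exceeded simultaneously, so the pair terms are all 0.
By inclusion–exclusion the count is 36 − 15 + 0 = 21.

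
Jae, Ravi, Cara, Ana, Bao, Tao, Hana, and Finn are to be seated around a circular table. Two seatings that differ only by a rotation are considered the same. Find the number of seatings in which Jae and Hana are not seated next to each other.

3600

All circular seatings of 8 people number (7)! = 5040.
Those with Jae next to Hana: fuse the pair into one unit and seat 7 units around a circle — 2·(6)! = 1440.
Subtracting, 5040 − 1440 = 3600.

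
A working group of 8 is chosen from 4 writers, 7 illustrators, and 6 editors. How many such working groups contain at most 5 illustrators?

Split by how many illustrators are chosen (0 through 5).
Sum: C(7,0)·C(10,8) + C(7,1)·C(10,7) + C(7,2)·C(10,6) + C(7,3)·C(10,5) + C(7,4)·C(10,4) + C(7,5)·C(10,3) = 45 + 840 + 4410 + 8820 + 7350 + 2520 = 23985.

23985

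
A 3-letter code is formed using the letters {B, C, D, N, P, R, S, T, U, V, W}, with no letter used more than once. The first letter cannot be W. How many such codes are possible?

900

The first letter has 11−1 = 10 choices (anything except W).
The remaining 2 letters are filled from the other 10 symbols without repetition: 10 × 9 = 90.
Total: 10 × 90 = 900.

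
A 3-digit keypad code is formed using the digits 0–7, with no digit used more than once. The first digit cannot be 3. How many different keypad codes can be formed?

294

The first digit has 8−1 = 7 choices (anything except 3).
The remaining 2 digits are filled from the other 7 symbols without repetition: 7 × 6 = 42.
Total: 7 × 42 = 294.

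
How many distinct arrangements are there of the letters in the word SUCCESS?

420

The 7 letters of SUCCESS have repeats: C appearing twice and S appearing 3 times.
Dividing 7! = 5040 by 3!·2! = 12 for the repeated letters gives 420.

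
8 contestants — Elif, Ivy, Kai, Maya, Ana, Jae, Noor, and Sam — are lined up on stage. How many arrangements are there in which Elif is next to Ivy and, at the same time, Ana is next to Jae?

2880

Treat {Elif,Ivy} as one block (2 orders) and {Ana,Jae} as another (2 orders).
That leaves 6 units to arrange: 2 × 2 × 6! = 4 × 720 = 2880.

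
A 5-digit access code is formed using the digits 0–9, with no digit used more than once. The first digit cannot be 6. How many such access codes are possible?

27216

The first digit has 10−1 = 9 choices (anything except 6).
The remaining 4 digits are filled from the other 9 symbols without repetition: 9 × 8 × 7 × 6 = 3024.
Total: 9 × 3024 = 27216.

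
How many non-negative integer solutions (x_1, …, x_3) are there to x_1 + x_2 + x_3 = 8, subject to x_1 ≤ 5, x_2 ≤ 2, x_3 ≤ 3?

6

Ignoring the caps, the number of non-negative solutions to x_1+…+x_3 = 8 is C(10,2) = 45.
Subtract solutions that violate a single cap (substitute x_i' = x_i − (cap_i+1)): x_1 ≥ 6 gives C(4,2) = 6; x_2 ≥ 3 gives C(7,2) = 21; x_3 ≥ 4 gives C(6,2) = 15. Together 42.
Add back pairs where two caps are both exceeded: 0 + 0 + 3 = 3.
By inclusion–exclusion the count is 45 − 42 + 3 = 6.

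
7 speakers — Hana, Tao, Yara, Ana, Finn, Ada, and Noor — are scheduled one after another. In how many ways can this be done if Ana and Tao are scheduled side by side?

Treat {Ana, Tao} as a single unit. There are 6 units to order, and the pair itself can be ordered 2 ways.
That gives 2 × 6! = 2 × 720 = 1440.

1440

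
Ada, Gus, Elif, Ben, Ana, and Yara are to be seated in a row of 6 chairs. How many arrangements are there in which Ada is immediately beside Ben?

Place the 4 others and the Ada-Ben pair as 5 objects in a line; the pair has 2 internal arrangements.
So the count is 2·(5)! = 240.

240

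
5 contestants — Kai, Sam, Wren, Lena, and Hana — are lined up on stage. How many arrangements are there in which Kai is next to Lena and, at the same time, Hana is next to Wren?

24

Treat {Kai,Lena} as one block (2 orders) and {Hana,Wren} as another (2 orders).
That leaves 3 units to arrange: 2 × 2 × 3! = 4 × 6 = 24.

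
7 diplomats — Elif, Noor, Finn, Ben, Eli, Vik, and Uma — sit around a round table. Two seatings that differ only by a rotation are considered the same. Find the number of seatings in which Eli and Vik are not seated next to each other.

480

All circular seatings of 7 people number (6)! = 720.
Those with Eli next to Vik: fuse the pair into one unit and seat 6 units around a circle — 2·(5)! = 240.
Subtracting, 720 − 240 = 480.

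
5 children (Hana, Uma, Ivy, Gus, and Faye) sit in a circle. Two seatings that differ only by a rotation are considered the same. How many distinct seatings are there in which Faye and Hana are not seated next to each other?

Without the restriction there are (4)! = 24 seatings.
Those with Faye next to Hana: fuse the pair into one unit and seat 4 units around a circle — 2·(3)! = 12.
Subtracting, 24 − 12 = 12.

12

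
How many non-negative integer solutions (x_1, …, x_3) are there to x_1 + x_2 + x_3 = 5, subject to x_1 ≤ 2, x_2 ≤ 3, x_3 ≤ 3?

9

Ignoring the caps, the number of non-negative solutions to x_1+…+x_3 = 5 is C(7,2) = 21.
Subtract solutions that violate a single cap (substitute x_i' = x_i − (cap_i+1)): x_1 ≥ 3 gives C(4,2) = 6; x_2 ≥ 4 gives C(3,2) = 3; x_3 ≥ 4 gives C(3,2) = 3. Together 12.
No two caps can be exceeded simultaneously, so the pair terms are all 0.
By inclusion–exclusion the count is 21 − 12 + 0 = 9.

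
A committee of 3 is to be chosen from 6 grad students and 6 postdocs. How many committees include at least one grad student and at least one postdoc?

180

Total 3-person selections from all 12: C(12,3) = 220.
Selections missing a whole group: no grad students → C(6,3) = 20; no postdocs → C(6,3) = 20.
Both groups omitted at once is impossible, so 220 − 40 = 180.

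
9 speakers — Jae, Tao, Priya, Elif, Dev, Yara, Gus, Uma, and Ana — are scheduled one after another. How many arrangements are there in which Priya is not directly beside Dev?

282240

There are 9! = 362880 arrangements in all. If Priya and Dev are adjacent, merging them into one block gives 2·(8)! = 80640 arrangements.
Complementary counting: 362880 − 80640 = 282240.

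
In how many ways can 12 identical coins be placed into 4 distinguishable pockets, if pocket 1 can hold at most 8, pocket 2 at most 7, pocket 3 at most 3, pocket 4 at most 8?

216

Ignoring the caps, the number of non-negative solutions to x_1+…+x_4 = 12 is C(15,3) = 455.
Subtract solutions that violate a single cap (substitute x_i' = x_i − (cap_i+1)): x_1 ≥ 9 gives C(6,3) = 20; x_2 ≥ 8 gives C(7,3) = 35; x_3 ≥ 4 gives C(11,3) = 165; x_4 ≥ 9 gives C(6,3) = 20. Together 240.
Add back pairs where two caps are both exceeded: 0 + 0 + 0 + 1 + 0 + 0 = 1.
By inclusion–exclusion the count is 455 − 240 + 1 = 216.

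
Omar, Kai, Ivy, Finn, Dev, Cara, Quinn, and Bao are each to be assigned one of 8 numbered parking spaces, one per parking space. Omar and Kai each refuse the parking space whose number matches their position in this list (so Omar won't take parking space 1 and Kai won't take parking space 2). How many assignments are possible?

Let Aᵢ (for i ∈ {1, 2}) be the placements that put person i in their forbidden parking space. Any j of these fix j positions, leaving (8−j)! ways to fill the rest, and there are C(2,j) ways to pick which j.
By inclusion–exclusion, the number of valid placements is Σ_{j=0}^{2} (−1)^j C(2,j)·(8−j)!.
Computing: 40320 − 10080 + 720 = 30960.

30960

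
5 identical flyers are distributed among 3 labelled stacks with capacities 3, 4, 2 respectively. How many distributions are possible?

Ignoring the caps, the number of non-negative solutions to x_1+…+x_3 = 5 is C(7,2) = 21.
Subtract solutions that violate a single cap (substitute x_i' = x_i − (cap_i+1)): x_1 ≥ 4 gives C(3,2) = 3; x_2 ≥ 5 gives C(2,2) = 1; x_3 ≥ 3 gives C(4,2) = 6. Together 10.
No two caps can be exceeded simultaneously, so the pair terms are all 0.
By inclusion–exclusion the count is 21 − 10 + 0 = 11.

11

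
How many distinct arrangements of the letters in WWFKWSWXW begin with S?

With the first slot taken by S, it remains to arrange the other 8 letters (WWFKWWXW).
Those 8 letters have W appearing 5 times, giving (8)!/(5!) = 336.

336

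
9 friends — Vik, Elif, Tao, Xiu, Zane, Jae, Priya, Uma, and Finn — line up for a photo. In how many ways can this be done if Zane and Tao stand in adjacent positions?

Treat {Zane, Tao} as a single unit. There are 8 units to order, and the pair itself can be ordered 2 ways.
So the count is 2·(8)! = 80640.

80640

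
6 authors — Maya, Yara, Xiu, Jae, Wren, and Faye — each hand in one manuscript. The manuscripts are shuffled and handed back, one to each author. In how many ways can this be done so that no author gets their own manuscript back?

265

Count assignments avoiding every fixed point. For any j of the 6 authors fixed to their own manuscript, the other 6−j can be arranged in (6−j)! ways.
By inclusion–exclusion this is Σ_{j=0}^{6} (−1)^j C(6,j)·(6−j)!.
Computing: 720 − 720 + 360 − 120 + 30 − 6 + 1 = 265.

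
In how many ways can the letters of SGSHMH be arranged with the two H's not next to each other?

120

There are 6!/(2!·2!) = 180 arrangements of SGSHMH in total.
If the two H's are adjacent, glue them into one block, leaving 5 items to arrange: (5)!/(2!) = 60 ways.
Hence 180 − 60 = 120.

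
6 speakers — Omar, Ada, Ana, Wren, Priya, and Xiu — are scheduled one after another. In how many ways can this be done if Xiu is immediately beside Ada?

Treat {Xiu, Ada} as a single unit. There are 5 units to order, and the pair itself can be ordered 2 ways.
So the count is 2·(5)! = 240.

240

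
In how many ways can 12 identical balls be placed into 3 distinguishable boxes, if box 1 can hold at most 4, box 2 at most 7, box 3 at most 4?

Ignoring the caps, the number of non-negative solutions to x_1+…+x_3 = 12 is C(14,2) = 91.
Subtract solutions that violate a single cap (substitute x_i' = x_i − (cap_i+1)): x_1 ≥ 5 gives C(9,2) = 36; x_2 ≥ 8 gives C(6,2) = 15; x_3 ≥ 5 gives C(9,2) = 36. Together 87.
Add back pairs where two caps are both exceeded: 0 + 6 + 0 = 6.
By inclusion–exclusion the count is 91 − 87 + 6 = 10.

10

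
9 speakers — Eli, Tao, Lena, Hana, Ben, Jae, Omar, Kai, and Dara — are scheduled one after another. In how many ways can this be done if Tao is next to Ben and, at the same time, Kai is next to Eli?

20160

Treat {Tao,Ben} as one block (2 orders) and {Kai,Eli} as another (2 orders).
That leaves 7 units to arrange: 2 × 2 × 7! = 4 × 5040 = 20160.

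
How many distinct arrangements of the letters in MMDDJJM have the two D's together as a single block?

Treat the 2 copies of D as a single block. The multiset to arrange is then {DD, J, J, M, M, M}, 6 items in all.
That gives (6)!/(3!·2!) = 60 arrangements.

60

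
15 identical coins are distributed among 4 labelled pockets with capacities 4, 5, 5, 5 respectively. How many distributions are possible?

35

Without the upper bounds there are C(18,3) = 816 ways to split 15 among 4 pockets.
Subtract solutions that violate a single cap (substitute x_i' = x_i − (cap_i+1)): x_1 ≥ 5 gives C(13,3) = 286; x_2 ≥ 6 gives C(12,3) = 220; x_3 ≥ 6 gives C(12,3) = 220; x_4 ≥ 6 gives C(12,3) = 220. Together 946.
Add back pairs where two caps are both exceeded: 35 + 35 + 35 + 20 + 20 + 20 = 165.
By inclusion–exclusion the count is 816 − 946 + 165 = 35.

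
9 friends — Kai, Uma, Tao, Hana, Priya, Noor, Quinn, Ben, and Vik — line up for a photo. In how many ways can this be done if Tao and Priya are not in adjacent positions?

282240

There are 9! = 362880 arrangements in all. If Tao and Priya are adjacent, merging them into one block gives 2·(8)! = 80640 arrangements.
So 362880 − 80640 = 282240 arrangements keep them apart.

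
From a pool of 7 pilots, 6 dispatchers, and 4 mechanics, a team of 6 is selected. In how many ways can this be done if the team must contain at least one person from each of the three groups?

With no constraint there are C(17,6) = 12376 possible selections.
Subtract selections that omit an entire group: no pilots → C(10,6) = 210; no dispatchers → C(11,6) = 462; no mechanics → C(13,6) = 1716.
Add back selections omitting two groups (i.e. drawn from a single group): C(7,6) + C(6,6) + C(4,6) = 8.
By inclusion–exclusion: 12376 − 2388 + 8 = 9996.

9996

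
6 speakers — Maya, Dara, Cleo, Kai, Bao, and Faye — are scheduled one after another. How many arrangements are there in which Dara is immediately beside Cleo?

Glue Dara and Cleo into one block (2 internal orders), leaving 5 units to arrange in a row.
So the count is 2·(5)! = 240.

240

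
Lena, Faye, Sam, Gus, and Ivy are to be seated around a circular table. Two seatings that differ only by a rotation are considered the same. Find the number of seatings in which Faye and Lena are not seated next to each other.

12

Without the restriction there are (4)! = 24 seatings.
Those with Faye next to Lena: fuse the pair into one unit and seat 4 units around a circle — 2·(3)! = 12.
Subtracting, 24 − 12 = 12.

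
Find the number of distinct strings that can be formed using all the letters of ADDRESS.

ADDRESS has 7 letters with D appearing twice and S appearing twice.
So there are 7! / (2!·2!) = 1260 distinguishable arrangements.

1260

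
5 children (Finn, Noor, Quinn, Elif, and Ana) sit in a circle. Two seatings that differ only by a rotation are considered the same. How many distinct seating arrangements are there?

Seat Finn anywhere (absorbing the rotational symmetry), then permute the other 4: (4)! = 24.

24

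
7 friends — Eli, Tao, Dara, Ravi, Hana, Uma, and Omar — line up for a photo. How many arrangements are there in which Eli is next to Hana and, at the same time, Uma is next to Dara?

Treat {Eli,Hana} as one block (2 orders) and {Uma,Dara} as another (2 orders).
That leaves 5 units to arrange: 2 × 2 × 5! = 4 × 120 = 480.

480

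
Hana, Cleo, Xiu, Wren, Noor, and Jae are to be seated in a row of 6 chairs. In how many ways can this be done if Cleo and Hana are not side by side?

There are 6! = 720 arrangements in all. If Cleo and Hana are adjacent, merging them into one block gives 2·(5)! = 240 arrangements.
Complementary counting: 720 − 240 = 480.

480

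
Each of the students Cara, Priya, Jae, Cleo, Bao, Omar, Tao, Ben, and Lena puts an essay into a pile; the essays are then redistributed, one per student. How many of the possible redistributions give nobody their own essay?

133496

This is the derangement count D_9: permutations of 9 items with no fixed point.
By inclusion–exclusion this is Σ_{j=0}^{9} (−1)^j C(9,j)·(9−j)!.
Computing: 362880 − 362880 + 181440 − 60480 + 15120 − 3024 + 504 − 72 + 9 − 1 = 133496.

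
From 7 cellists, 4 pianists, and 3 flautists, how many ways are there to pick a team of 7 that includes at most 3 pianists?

3312

Split by how many pianists are chosen (0 through 3).
Sum: C(4,0)·C(10,7) + C(4,1)·C(10,6) + C(4,2)·C(10,5) + C(4,3)·C(10,4) = 120 + 840 + 1512 + 840 = 3312.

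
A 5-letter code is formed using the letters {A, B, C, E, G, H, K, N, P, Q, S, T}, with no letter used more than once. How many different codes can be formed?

This is a permutation of 5 out of 12: P(12,5) = 12!/7!.
12 × 11 × 10 × 9 × 8 = 95040.

95040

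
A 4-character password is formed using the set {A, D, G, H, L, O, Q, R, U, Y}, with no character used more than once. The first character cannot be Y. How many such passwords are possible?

4536

The first character has 10−1 = 9 choices (anything except Y).
The remaining 3 characters are filled from the other 9 symbols without repetition: 9 × 8 × 7 = 504.
Total: 9 × 504 = 4536.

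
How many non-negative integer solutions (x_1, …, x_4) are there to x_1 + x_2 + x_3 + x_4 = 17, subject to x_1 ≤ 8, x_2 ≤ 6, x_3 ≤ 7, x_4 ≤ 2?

Ignoring the caps, the number of non-negative solutions to x_1+…+x_4 = 17 is C(20,3) = 1140.
Subtract solutions that violate a single cap (substitute x_i' = x_i − (cap_i+1)): x_1 ≥ 9 gives C(11,3) = 165; x_2 ≥ 7 gives C(13,3) = 286; x_3 ≥ 8 gives C(12,3) = 220; x_4 ≥ 3 gives C(17,3) = 680. Together 1351.
Add back pairs where two caps are both exceeded: 4 + 1 + 56 + 10 + 120 + 84 = 275.
By inclusion–exclusion the count is 1140 − 1351 + 275 = 64.

64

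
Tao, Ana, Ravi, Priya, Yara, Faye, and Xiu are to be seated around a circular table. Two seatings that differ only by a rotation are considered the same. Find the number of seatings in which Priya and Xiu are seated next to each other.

Glue Priya and Xiu into a block (2 internal orders). Seating 6 units around a circle gives (5)! arrangements.
So 2 × (5)! = 2 × 120 = 240.

240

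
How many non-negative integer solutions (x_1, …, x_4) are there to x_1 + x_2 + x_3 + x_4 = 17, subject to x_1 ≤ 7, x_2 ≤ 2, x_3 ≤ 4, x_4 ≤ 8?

Ignoring the caps, the number of non-negative solutions to x_1+…+x_4 = 17 is C(20,3) = 1140.
Subtract solutions that violate a single cap (substitute x_i' = x_i − (cap_i+1)): x_1 ≥ 8 gives C(12,3) = 220; x_2 ≥ 3 gives C(17,3) = 680; x_3 ≥ 5 gives C(15,3) = 455; x_4 ≥ 9 gives C(11,3) = 165. Together 1520.
Add back pairs where two caps are both exceeded: 84 + 35 + 1 + 220 + 56 + 20 = 416.
Subtract triples: 4 + 0 + 0 + 1 = 5.
By inclusion–exclusion the count is 1140 − 1520 + 416 − 5 = 31.

31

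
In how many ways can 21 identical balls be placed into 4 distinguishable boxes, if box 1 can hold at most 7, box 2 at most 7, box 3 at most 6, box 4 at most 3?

10

Ignoring the caps, the number of non-negative solutions to x_1+…+x_4 = 21 is C(24,3) = 2024.
Subtract solutions that violate a single cap (substitute x_i' = x_i − (cap_i+1)): x_1 ≥ 8 gives C(16,3) = 560; x_2 ≥ 8 gives C(16,3) = 560; x_3 ≥ 7 gives C(17,3) = 680; x_4 ≥ 4 gives C(20,3) = 1140. Together 2940.
Add back pairs where two caps are both exceeded: 56 + 84 + 220 + 84 + 220 + 286 = 950.
Subtract triples: 0 + 4 + 10 + 10 = 24.
By inclusion–exclusion the count is 2024 − 2940 + 950 − 24 = 10.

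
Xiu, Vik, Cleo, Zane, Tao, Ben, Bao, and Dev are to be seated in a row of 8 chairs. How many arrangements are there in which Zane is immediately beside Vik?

10080

Treat {Zane, Vik} as a single unit. There are 7 units to order, and the pair itself can be ordered 2 ways.
That gives 2 × 7! = 2 × 5040 = 10080.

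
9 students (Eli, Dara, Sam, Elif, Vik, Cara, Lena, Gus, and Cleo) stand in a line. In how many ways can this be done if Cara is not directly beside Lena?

282240

Of the 9! = 362880 arrangements, those with Cara and Lena adjacent number 2 × 8! = 80640 (treat the pair as a block with 2 internal orders).
Complementary counting: 362880 − 80640 = 282240.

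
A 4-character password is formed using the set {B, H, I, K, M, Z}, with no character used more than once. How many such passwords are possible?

Choose and order 4 of the 6 symbols: the first character has 6 options, the next 5, then 4, 3.
That product is 6 × 5 × 4 × 3 = 360.

360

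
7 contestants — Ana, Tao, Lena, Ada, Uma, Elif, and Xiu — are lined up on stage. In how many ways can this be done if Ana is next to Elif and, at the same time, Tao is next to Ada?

Treat {Ana,Elif} as one block (2 orders) and {Tao,Ada} as another (2 orders).
That leaves 5 units to arrange: 2 × 2 × 5! = 4 × 120 = 480.

480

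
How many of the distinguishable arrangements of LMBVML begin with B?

30

Fix B in the first position and arrange the remaining 5 letters.
Those 5 letters have L appearing twice and M appearing twice, giving (5)!/(2!·2!) = 30.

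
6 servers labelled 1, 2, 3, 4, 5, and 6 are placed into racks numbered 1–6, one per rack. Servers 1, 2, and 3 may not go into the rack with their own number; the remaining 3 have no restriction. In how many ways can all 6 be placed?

Let Aᵢ (for i ∈ {1, 2, 3}) be the placements that put server i in its forbidden rack. Any j of these fix j positions, leaving (6−j)! ways to fill the rest, and there are C(3,j) ways to pick which j.
By inclusion–exclusion, the number of valid placements is Σ_{j=0}^{3} (−1)^j C(3,j)·(6−j)!.
Computing: 720 − 360 + 72 − 6 = 426.

426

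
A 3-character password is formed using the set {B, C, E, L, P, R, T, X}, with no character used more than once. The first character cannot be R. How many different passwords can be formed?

The first character has 8−1 = 7 choices (anything except R).
The remaining 2 characters are filled from the other 7 symbols without repetition: 7 × 6 = 42.
Total: 7 × 42 = 294.

294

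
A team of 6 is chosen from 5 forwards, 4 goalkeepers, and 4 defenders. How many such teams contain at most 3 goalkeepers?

Split by how many goalkeepers are chosen (0 through 3).
Sum: C(4,0)·C(9,6) + C(4,1)·C(9,5) + C(4,2)·C(9,4) + C(4,3)·C(9,3) = 84 + 504 + 756 + 336 = 1680.

1680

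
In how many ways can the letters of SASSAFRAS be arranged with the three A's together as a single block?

210

Treat the 3 copies of A as a single block. The multiset to arrange is then {AAA, F, R, S, S, S, S}, 7 items in all.
That gives (7)!/(4!) = 210 arrangements.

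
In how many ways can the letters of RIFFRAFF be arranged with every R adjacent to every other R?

Treat the 2 copies of R as a single block. The multiset to arrange is then {RR, A, F, F, F, F, I}, 7 items in all.
That gives (7)!/(4!) = 210 arrangements.

210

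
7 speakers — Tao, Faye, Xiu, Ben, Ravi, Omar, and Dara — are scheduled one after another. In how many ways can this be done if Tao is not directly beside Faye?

3600

There are 7! = 5040 arrangements in all. If Tao and Faye are adjacent, merging them into one block gives 2·(6)! = 1440 arrangements.
So 5040 − 1440 = 3600 arrangements keep them apart.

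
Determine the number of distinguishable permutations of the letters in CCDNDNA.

The 7 letters of CCDNDNA have repeats: C appearing twice, D appearing twice, and N appearing twice.
The number of distinct arrangements is 7!/(2!·2!·2!) = 5040/8 = 630.

630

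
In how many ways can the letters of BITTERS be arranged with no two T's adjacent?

There are 7!/(2!) = 2520 arrangements of BITTERS in total.
If the two T's are adjacent, glue them into one block, leaving 6 items to arrange: (6)! = 720 ways.
Hence 2520 − 720 = 1800.

1800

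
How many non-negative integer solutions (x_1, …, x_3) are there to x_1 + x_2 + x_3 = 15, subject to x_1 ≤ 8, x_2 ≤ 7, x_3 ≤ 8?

44

Ignoring the caps, the number of non-negative solutions to x_1+…+x_3 = 15 is C(17,2) = 136.
Subtract solutions that violate a single cap (substitute x_i' = x_i − (cap_i+1)): x_1 ≥ 9 gives C(8,2) = 28; x_2 ≥ 8 gives C(9,2) = 36; x_3 ≥ 9 gives C(8,2) = 28. Together 92.
No two caps can be exceeded simultaneously, so the pair terms are all 0.
By inclusion–exclusion the count is 136 − 92 + 0 = 44.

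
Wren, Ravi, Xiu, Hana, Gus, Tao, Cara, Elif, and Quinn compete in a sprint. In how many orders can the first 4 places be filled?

3024

There are 9 choices for 1st place, 8 for 2nd, and so on down to 6 for position 4.
That gives 9 × 8 × 7 × 6 = 3024.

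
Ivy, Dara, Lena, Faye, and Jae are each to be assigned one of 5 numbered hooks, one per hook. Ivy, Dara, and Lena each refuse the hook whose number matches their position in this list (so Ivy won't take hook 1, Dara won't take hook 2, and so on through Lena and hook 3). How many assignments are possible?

Let Aᵢ (for i ∈ {1, 2, 3}) be the placements that put person i in their forbidden hook. Any j of these fix j positions, leaving (5−j)! ways to fill the rest, and there are C(3,j) ways to pick which j.
By inclusion–exclusion, the number of valid placements is Σ_{j=0}^{3} (−1)^j C(3,j)·(5−j)!.
Computing: 120 − 72 + 18 − 2 = 64.

64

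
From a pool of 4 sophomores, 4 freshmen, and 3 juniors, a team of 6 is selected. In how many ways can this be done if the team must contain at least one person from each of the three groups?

420

Total 6-person selections from all 11: C(11,6) = 462.
Selections missing a whole group: no sophomores → C(7,6) = 7; no freshmen → C(7,6) = 7; no juniors → C(8,6) = 28.
Add back selections omitting two groups (i.e. drawn from a single group): C(4,6) + C(4,6) + C(3,6) = 0.
By inclusion–exclusion: 462 − 42 + 0 = 420.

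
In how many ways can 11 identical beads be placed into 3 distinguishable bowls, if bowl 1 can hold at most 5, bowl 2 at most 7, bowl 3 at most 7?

By stars and bars, unrestricted non-negative solutions to x_1+…+x_3 = 11 number C(11+2,2) = 78.
Subtract solutions that violate a single cap (substitute x_i' = x_i − (cap_i+1)): x_1 ≥ 6 gives C(7,2) = 21; x_2 ≥ 8 gives C(5,2) = 10; x_3 ≥ 8 gives C(5,2) = 10. Together 41.
No two caps can be exceeded simultaneously, so the pair terms are all 0.
By inclusion–exclusion the count is 78 − 41 + 0 = 37.

37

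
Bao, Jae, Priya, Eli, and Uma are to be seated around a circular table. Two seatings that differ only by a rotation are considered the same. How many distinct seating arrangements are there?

Fix one person's seat to break rotational symmetry; the remaining 4 people can be arranged in (4)! = 24 ways.

24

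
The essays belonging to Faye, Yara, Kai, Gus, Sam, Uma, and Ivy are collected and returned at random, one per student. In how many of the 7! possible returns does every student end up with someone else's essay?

1854

Count assignments avoiding every fixed point. For any j of the 7 students fixed to their own essay, the other 7−j can be arranged in (7−j)! ways.
By inclusion–exclusion this is Σ_{j=0}^{7} (−1)^j C(7,j)·(7−j)!.
Computing: 5040 − 5040 + 2520 − 840 + 210 − 42 + 7 − 1 = 1854.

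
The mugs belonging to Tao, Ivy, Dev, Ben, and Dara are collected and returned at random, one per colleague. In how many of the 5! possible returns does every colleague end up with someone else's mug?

44

This is the derangement count D_5: permutations of 5 items with no fixed point.
By inclusion–exclusion this is Σ_{j=0}^{5} (−1)^j C(5,j)·(5−j)!.
Computing: 120 − 120 + 60 − 20 + 5 − 1 = 44.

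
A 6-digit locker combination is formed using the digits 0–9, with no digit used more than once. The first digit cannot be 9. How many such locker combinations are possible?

The first digit has 10−1 = 9 choices (anything except 9).
The remaining 5 digits are filled from the other 9 symbols without repetition: 9 × 8 × 7 × 6 × 5 = 15120.
Total: 9 × 15120 = 136080.

136080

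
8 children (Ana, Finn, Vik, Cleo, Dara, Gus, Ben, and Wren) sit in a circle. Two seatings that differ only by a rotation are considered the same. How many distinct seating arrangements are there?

Seat Ana anywhere (absorbing the rotational symmetry), then permute the other 7: (7)! = 5040.

5040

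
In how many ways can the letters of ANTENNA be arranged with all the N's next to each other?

60

Treat the 3 copies of N as a single block. The multiset to arrange is then {NNN, A, A, E, T}, 5 items in all.
That gives (5)!/(2!) = 60 arrangements.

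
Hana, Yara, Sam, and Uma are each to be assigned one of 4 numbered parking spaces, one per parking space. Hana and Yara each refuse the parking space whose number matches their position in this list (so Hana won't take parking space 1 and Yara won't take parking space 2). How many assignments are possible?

Let Aᵢ (for i ∈ {1, 2}) be the placements that put person i in their forbidden parking space. Any j of these fix j positions, leaving (4−j)! ways to fill the rest, and there are C(2,j) ways to pick which j.
By inclusion–exclusion, the number of valid placements is Σ_{j=0}^{2} (−1)^j C(2,j)·(4−j)!.
Computing: 24 − 12 + 2 = 14.

14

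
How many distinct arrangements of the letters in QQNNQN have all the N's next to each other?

Treat the 3 copies of N as a single block. The multiset to arrange is then {NNN, Q, Q, Q}, 4 items in all.
That gives (4)!/(3!) = 4 arrangements.

4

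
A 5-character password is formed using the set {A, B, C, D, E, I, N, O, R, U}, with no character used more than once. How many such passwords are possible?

30240

Choose and order 5 of the 10 symbols: the first character has 10 options, the next 9, and so on down to 6.
That product is 10 × 9 × 8 × 7 × 6 = 30240.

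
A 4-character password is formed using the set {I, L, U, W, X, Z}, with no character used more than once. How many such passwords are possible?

360

Choose and order 4 of the 6 symbols: the first character has 6 options, the next 5, then 4, 3.
That product is 6 × 5 × 4 × 3 = 360.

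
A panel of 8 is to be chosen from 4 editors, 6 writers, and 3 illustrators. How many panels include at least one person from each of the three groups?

1233

With no constraint there are C(13,8) = 1287 possible selections.
Selections missing a whole group: no editors → C(9,8) = 9; no writers → C(7,8) = 0; no illustrators → C(10,8) = 45.
Add back selections omitting two groups (i.e. drawn from a single group): C(4,8) + C(6,8) + C(3,8) = 0.
By inclusion–exclusion: 1287 − 54 + 0 = 1233.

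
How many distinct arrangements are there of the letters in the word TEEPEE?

30

TEEPEE has 6 letters with E appearing 4 times.
The number of distinct arrangements is 6!/(4!) = 720/24 = 30.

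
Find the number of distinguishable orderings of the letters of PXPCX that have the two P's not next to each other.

Total arrangements of PXPCX: 5!/(2!·2!) = 30.
If the two P's are adjacent, glue them into one block, leaving 4 items to arrange: (4)!/(2!) = 12 ways.
Subtracting, 30 − 12 = 18 arrangements keep the P's apart.

18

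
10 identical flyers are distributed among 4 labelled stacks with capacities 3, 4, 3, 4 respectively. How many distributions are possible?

33

Ignoring the caps, the number of non-negative solutions to x_1+…+x_4 = 10 is C(13,3) = 286.
Subtract solutions that violate a single cap (substitute x_i' = x_i − (cap_i+1)): x_1 ≥ 4 gives C(9,3) = 84; x_2 ≥ 5 gives C(8,3) = 56; x_3 ≥ 4 gives C(9,3) = 84; x_4 ≥ 5 gives C(8,3) = 56. Together 280.
Add back pairs where two caps are both exceeded: 4 + 10 + 4 + 4 + 1 + 4 = 27.
By inclusion–exclusion the count is 286 − 280 + 27 = 33.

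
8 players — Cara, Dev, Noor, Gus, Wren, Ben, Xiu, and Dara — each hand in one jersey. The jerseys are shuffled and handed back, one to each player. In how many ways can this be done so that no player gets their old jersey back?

Count assignments avoiding every fixed point. For any j of the 8 players fixed to their old jersey, the other 8−j can be arranged in (8−j)! ways.
By inclusion–exclusion this is Σ_{j=0}^{8} (−1)^j C(8,j)·(8−j)!.
Computing: 40320 − 40320 + 20160 − 6720 + 1680 − 336 + 56 − 8 + 1 = 14833.

14833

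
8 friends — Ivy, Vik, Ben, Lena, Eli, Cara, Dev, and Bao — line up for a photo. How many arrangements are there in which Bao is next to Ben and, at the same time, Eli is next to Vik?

Treat {Bao,Ben} as one block (2 orders) and {Eli,Vik} as another (2 orders).
That leaves 6 units to arrange: 2 × 2 × 6! = 4 × 720 = 2880.

2880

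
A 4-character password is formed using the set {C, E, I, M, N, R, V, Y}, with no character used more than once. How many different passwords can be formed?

1680

This is a permutation of 4 out of 8: P(8,4) = 8!/4!.
8 × 7 × 6 × 5 = 1680.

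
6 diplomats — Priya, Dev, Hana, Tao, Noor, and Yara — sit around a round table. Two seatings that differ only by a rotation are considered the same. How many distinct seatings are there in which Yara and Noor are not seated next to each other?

Without the restriction there are (5)! = 120 seatings.
Seatings with Yara beside Noor: treat them as a block with 2 internal orders, giving 2 × (4)! = 48.
Subtracting, 120 − 48 = 72.

72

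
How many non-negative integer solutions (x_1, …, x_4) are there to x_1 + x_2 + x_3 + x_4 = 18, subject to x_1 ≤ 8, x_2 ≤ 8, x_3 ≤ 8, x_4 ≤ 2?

109

Ignoring the caps, the number of non-negative solutions to x_1+…+x_4 = 18 is C(21,3) = 1330.
Subtract solutions that violate a single cap (substitute x_i' = x_i − (cap_i+1)): x_1 ≥ 9 gives C(12,3) = 220; x_2 ≥ 9 gives C(12,3) = 220; x_3 ≥ 9 gives C(12,3) = 220; x_4 ≥ 3 gives C(18,3) = 816. Together 1476.
Add back pairs where two caps are both exceeded: 1 + 1 + 84 + 1 + 84 + 84 = 255.
By inclusion–exclusion the count is 1330 − 1476 + 255 = 109.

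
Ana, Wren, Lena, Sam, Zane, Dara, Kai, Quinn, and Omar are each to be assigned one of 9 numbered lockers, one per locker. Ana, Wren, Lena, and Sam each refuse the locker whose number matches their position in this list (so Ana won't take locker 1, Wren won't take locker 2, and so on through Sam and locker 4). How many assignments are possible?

Let Aᵢ (for 1 ≤ i ≤ 4) be the placements that put person i in their forbidden locker. Any j of these fix j positions, leaving (9−j)! ways to fill the rest, and there are C(4,j) ways to pick which j.
By inclusion–exclusion, the number of valid placements is Σ_{j=0}^{4} (−1)^j C(4,j)·(9−j)!.
Computing: 362880 − 161280 + 30240 − 2880 + 120 = 229080.

229080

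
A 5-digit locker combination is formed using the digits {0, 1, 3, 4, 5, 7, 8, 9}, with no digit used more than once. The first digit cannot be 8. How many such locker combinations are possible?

The first digit has 8−1 = 7 choices (anything except 8).
The remaining 4 digits are filled from the other 7 symbols without repetition: 7 × 6 × 5 × 4 = 840.
Total: 7 × 840 = 5880.

5880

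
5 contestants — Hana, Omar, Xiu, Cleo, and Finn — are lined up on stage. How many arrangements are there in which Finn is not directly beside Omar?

72

Of the 5! = 120 arrangements, those with Finn and Omar adjacent number 2 × 4! = 48 (treat the pair as a block with 2 internal orders).
So 120 − 48 = 72 arrangements keep them apart.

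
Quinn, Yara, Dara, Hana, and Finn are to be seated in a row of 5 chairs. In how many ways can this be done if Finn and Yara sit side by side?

48

Treat {Finn, Yara} as a single unit. There are 4 units to order, and the pair itself can be ordered 2 ways.
That gives 2 × 4! = 2 × 24 = 48.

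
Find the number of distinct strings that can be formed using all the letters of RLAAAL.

60

The 6 letters of RLAAAL have repeats: A appearing 3 times and L appearing twice.
So there are 6! / (3!·2!) = 60 distinguishable arrangements.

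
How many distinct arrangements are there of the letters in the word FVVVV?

5

FVVVV has 5 letters with V appearing 4 times.
So there are 5! / (4!) = 5 distinguishable arrangements.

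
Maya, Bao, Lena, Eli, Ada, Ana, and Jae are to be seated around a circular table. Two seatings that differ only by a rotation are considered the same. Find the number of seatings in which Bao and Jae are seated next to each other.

Glue Bao and Jae into a block (2 internal orders). Seating 6 units around a circle gives (5)! arrangements.
So 2 × (5)! = 2 × 120 = 240.

240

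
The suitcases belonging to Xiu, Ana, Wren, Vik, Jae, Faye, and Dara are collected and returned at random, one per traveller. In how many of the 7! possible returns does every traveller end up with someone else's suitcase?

Count assignments avoiding every fixed point. For any j of the 7 travellers fixed to their own suitcase, the other 7−j can be arranged in (7−j)! ways.
By inclusion–exclusion this is Σ_{j=0}^{7} (−1)^j C(7,j)·(7−j)!.
Computing: 5040 − 5040 + 2520 − 840 + 210 − 42 + 7 − 1 = 1854.

1854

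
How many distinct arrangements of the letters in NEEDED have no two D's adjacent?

There are 6!/(3!·2!) = 60 arrangements of NEEDED in total.
If the two D's are adjacent, glue them into one block, leaving 5 items to arrange: (5)!/(3!) = 20 ways.
Subtracting, 60 − 20 = 40 arrangements keep the D's apart.

40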